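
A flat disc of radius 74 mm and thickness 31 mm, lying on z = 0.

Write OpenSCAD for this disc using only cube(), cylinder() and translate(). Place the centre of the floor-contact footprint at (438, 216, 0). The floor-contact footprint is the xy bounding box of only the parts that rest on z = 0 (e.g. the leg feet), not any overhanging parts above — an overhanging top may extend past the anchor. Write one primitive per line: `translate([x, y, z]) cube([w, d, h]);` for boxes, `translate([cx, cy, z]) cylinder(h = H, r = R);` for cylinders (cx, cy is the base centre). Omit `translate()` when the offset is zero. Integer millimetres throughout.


translate([438, 216, 0]) cylinder(h = 31, r = 74);


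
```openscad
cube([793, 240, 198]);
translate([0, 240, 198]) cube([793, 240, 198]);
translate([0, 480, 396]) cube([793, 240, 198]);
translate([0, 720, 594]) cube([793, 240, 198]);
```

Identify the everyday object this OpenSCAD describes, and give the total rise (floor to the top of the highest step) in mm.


A staircase. The total rise is 792 mm.

4 identical blocks, each offset up and back from the previous — a staircase. Each step is 198 mm tall and there are 4 of them, so the total rise is 4 × 198 = 792 mm.


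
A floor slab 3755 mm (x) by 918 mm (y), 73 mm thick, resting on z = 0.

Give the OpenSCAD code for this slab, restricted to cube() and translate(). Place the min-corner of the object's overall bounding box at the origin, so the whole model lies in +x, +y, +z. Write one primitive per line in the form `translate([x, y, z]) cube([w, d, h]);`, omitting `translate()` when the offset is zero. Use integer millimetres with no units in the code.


cube([3755, 918, 73]);


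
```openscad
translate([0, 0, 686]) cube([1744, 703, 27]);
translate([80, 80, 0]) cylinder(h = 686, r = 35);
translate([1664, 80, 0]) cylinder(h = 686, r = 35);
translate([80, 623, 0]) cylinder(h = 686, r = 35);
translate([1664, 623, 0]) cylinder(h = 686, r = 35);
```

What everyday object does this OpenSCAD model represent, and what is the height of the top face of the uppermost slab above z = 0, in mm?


A table. The table height is 713 mm.

A 1744×703×27 slab sits at z = 686 on four Ø70 mm round legs — a table. The top surface is at 686 + 27 = 713 mm.


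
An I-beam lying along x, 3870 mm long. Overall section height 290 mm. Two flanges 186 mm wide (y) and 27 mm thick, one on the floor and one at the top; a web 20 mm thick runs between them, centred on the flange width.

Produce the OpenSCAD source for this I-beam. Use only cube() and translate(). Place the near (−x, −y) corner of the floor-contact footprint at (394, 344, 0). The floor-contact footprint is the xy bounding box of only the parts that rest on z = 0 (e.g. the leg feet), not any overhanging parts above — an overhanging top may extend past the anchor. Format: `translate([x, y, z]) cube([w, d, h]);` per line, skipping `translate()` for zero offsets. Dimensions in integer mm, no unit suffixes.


translate([394, 344, 0]) cube([3870, 186, 27]);
translate([394, 427, 27]) cube([3870, 20, 236]);
translate([394, 344, 263]) cube([3870, 186, 27]);


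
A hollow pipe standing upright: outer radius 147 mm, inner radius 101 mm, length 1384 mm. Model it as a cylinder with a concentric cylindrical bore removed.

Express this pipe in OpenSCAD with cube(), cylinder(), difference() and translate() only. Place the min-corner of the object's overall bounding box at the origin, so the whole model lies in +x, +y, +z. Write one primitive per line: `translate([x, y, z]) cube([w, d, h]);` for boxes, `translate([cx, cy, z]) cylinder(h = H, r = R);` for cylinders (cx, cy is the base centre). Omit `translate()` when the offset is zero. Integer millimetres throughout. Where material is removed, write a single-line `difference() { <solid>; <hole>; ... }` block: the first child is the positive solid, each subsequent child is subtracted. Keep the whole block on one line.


difference() { translate([147, 147, 0]) cylinder(h = 1384, r = 147); translate([147, 147, 0]) cylinder(h = 1384, r = 101); }


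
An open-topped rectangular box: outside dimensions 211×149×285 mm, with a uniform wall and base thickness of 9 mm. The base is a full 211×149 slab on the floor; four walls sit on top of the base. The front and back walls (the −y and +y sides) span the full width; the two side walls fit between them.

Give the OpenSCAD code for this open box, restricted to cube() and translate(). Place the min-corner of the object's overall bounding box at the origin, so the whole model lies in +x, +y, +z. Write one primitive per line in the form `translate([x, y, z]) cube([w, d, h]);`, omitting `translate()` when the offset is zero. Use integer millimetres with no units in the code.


cube([211, 149, 9]);
translate([0, 0, 9]) cube([211, 9, 276]);
translate([0, 140, 9]) cube([211, 9, 276]);
translate([0, 9, 9]) cube([9, 131, 276]);
translate([202, 9, 9]) cube([9, 131, 276]);


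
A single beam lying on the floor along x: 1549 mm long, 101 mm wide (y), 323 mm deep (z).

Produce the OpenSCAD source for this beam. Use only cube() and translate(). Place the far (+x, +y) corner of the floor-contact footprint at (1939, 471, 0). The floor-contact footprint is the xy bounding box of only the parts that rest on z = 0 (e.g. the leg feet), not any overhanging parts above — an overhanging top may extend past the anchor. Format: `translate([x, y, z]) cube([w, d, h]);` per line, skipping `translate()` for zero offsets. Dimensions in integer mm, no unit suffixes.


translate([390, 370, 0]) cube([1549, 101, 323]);


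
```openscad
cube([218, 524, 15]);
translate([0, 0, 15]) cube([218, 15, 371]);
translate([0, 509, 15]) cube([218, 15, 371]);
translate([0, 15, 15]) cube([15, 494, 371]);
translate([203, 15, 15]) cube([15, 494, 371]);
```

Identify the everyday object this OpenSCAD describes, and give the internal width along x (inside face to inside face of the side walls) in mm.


An open box. The internal width is 188 mm.

A 218×524 base slab with four walls standing on it — an open box. The base is 218 mm wide and the walls are 15 mm thick, so the internal width is 218 − 2 × 15 = 188 mm.


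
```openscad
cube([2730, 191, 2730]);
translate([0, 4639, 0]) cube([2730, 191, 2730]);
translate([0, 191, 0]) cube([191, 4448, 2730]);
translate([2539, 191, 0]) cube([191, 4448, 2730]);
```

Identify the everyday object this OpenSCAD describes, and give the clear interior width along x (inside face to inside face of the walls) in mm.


A house (or room) frame. The interior width is 2348 mm.

Four 2730 mm walls enclosing a rectangle with no floor or roof — a room or house frame. Outside width is 2730 mm and wall thickness is 191 mm, so the interior width is 2730 − 2 × 191 = 2348 mm.


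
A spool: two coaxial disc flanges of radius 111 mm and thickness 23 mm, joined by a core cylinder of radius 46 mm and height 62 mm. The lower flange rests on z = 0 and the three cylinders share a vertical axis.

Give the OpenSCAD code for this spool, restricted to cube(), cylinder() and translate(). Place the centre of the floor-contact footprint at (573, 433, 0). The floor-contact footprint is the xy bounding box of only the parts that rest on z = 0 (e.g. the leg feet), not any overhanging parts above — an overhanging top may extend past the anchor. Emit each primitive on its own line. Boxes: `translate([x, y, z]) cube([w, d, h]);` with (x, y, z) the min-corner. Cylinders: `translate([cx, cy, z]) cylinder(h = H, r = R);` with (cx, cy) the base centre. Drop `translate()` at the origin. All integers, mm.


translate([573, 433, 0]) cylinder(h = 23, r = 111);
translate([573, 433, 23]) cylinder(h = 62, r = 46);
translate([573, 433, 85]) cylinder(h = 23, r = 111);


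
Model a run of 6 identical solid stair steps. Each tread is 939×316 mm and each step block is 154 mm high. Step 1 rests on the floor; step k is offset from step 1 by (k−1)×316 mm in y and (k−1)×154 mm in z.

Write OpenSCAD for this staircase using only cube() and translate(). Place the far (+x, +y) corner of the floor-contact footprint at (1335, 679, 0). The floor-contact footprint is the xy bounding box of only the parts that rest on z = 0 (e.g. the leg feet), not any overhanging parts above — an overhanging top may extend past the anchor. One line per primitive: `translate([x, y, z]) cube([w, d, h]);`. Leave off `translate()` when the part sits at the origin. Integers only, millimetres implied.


translate([396, 363, 0]) cube([939, 316, 154]);
translate([396, 679, 154]) cube([939, 316, 154]);
translate([396, 995, 308]) cube([939, 316, 154]);
translate([396, 1311, 462]) cube([939, 316, 154]);
translate([396, 1627, 616]) cube([939, 316, 154]);
translate([396, 1943, 770]) cube([939, 316, 154]);


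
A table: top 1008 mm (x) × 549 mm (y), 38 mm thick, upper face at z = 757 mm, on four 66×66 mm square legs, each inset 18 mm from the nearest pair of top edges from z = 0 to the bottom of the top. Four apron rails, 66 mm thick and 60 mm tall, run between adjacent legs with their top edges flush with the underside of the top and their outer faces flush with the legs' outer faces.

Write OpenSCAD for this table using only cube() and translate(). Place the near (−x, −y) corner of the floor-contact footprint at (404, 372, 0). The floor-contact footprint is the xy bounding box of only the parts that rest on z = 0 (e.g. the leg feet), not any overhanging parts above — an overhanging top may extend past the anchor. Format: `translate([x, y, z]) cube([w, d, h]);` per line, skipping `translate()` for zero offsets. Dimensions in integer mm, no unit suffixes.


translate([386, 354, 719]) cube([1008, 549, 38]);
translate([404, 372, 0]) cube([66, 66, 719]);
translate([1310, 372, 0]) cube([66, 66, 719]);
translate([404, 819, 0]) cube([66, 66, 719]);
translate([1310, 819, 0]) cube([66, 66, 719]);
translate([470, 372, 659]) cube([840, 66, 60]);
translate([470, 819, 659]) cube([840, 66, 60]);
translate([404, 438, 659]) cube([66, 381, 60]);
translate([1310, 438, 659]) cube([66, 381, 60]);


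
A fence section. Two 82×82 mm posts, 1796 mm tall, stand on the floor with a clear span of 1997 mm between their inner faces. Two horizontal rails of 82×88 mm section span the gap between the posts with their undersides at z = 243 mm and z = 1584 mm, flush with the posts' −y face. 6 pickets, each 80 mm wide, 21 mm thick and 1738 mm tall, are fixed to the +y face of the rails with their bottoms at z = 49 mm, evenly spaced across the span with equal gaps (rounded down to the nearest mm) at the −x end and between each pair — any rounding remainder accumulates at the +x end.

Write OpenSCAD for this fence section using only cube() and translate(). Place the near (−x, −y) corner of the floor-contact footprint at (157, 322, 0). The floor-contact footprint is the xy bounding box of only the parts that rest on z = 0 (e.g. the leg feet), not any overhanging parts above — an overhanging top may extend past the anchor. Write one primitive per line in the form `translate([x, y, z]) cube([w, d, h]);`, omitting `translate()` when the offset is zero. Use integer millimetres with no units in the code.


translate([157, 322, 0]) cube([82, 82, 1796]);
translate([2236, 322, 0]) cube([82, 82, 1796]);
translate([239, 322, 243]) cube([1997, 82, 88]);
translate([239, 322, 1584]) cube([1997, 82, 88]);
translate([455, 404, 49]) cube([80, 21, 1738]);
translate([751, 404, 49]) cube([80, 21, 1738]);
translate([1047, 404, 49]) cube([80, 21, 1738]);
translate([1343, 404, 49]) cube([80, 21, 1738]);
translate([1639, 404, 49]) cube([80, 21, 1738]);
translate([1935, 404, 49]) cube([80, 21, 1738]);


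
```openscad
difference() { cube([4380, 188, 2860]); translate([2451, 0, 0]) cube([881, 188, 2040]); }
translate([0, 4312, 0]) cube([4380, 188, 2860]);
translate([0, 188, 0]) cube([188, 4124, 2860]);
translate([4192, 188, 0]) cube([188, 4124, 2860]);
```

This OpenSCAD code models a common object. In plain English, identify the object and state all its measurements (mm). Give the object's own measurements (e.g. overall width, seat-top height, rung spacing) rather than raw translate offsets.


A single room: four walls, each 2860 mm tall and 188 mm thick, enclosing an outside footprint 4380×4500 mm (x × y), no floor or roof. The front and back walls (−y and +y sides) run the full x-width; the side walls fit between their inner faces. A door opening 881 mm wide and 2040 mm tall is cut through the front wall from the floor up, its −x edge 2451 mm from the wall's −x end.


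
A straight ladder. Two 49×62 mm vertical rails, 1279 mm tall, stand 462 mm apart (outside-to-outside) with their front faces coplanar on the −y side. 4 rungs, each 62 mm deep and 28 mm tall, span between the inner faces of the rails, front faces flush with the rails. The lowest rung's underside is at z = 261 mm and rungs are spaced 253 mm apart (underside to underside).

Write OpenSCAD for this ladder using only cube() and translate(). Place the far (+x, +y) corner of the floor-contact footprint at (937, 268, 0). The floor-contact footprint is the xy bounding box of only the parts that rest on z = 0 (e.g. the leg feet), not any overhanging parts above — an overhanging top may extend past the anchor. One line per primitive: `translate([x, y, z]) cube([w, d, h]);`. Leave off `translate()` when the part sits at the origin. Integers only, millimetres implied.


translate([475, 206, 0]) cube([49, 62, 1279]);
translate([888, 206, 0]) cube([49, 62, 1279]);
translate([524, 206, 261]) cube([364, 62, 28]);
translate([524, 206, 514]) cube([364, 62, 28]);
translate([524, 206, 767]) cube([364, 62, 28]);
translate([524, 206, 1020]) cube([364, 62, 28]);


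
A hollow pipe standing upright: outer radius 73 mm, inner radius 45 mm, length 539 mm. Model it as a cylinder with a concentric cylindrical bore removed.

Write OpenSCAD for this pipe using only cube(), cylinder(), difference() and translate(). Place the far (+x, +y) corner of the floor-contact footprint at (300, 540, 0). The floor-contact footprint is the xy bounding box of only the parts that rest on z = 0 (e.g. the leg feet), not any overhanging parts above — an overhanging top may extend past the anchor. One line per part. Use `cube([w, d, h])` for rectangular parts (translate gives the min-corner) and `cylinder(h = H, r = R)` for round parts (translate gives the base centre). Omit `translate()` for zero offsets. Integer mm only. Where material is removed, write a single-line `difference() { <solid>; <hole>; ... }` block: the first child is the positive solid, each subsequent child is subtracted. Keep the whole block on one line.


difference() { translate([227, 467, 0]) cylinder(h = 539, r = 73); translate([227, 467, 0]) cylinder(h = 539, r = 45); }


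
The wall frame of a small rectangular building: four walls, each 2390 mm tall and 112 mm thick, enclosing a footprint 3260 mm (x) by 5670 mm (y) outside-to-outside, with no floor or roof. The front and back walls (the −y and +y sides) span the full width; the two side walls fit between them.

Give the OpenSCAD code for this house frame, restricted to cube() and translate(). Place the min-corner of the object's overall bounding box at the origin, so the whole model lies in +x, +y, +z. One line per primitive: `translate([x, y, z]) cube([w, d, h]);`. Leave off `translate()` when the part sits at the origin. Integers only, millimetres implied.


cube([3260, 112, 2390]);
translate([0, 5558, 0]) cube([3260, 112, 2390]);
translate([0, 112, 0]) cube([112, 5446, 2390]);
translate([3148, 112, 0]) cube([112, 5446, 2390]);


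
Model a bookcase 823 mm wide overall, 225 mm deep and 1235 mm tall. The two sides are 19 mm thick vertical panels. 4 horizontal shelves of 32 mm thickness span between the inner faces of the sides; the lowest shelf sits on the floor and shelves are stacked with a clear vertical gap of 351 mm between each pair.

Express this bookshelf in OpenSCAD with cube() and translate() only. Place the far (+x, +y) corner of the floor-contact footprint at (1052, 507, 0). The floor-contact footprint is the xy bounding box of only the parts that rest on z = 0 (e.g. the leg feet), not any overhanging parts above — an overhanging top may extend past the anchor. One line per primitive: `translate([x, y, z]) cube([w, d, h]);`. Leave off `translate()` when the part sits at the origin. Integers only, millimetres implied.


translate([229, 282, 0]) cube([19, 225, 1235]);
translate([1033, 282, 0]) cube([19, 225, 1235]);
translate([248, 282, 0]) cube([785, 225, 32]);
translate([248, 282, 383]) cube([785, 225, 32]);
translate([248, 282, 766]) cube([785, 225, 32]);
translate([248, 282, 1149]) cube([785, 225, 32]);


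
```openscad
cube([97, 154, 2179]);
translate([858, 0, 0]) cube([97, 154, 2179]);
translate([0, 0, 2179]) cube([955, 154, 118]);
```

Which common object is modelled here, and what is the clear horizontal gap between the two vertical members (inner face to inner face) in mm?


A door frame. The clear opening width is 761 mm.

Two 2179 mm tall posts with a header on top — a door frame. The left jamb is 97 mm wide at x = 0; the right jamb starts at x = 858. The clear opening is 858 − 97 = 761 mm.


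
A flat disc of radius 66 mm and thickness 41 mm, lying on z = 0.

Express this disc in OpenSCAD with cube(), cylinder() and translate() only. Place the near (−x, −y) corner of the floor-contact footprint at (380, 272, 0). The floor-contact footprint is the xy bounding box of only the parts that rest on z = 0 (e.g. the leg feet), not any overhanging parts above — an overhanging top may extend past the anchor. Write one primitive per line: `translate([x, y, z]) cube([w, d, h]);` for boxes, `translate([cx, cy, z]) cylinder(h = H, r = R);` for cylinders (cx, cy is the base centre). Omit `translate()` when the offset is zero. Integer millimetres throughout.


translate([446, 338, 0]) cylinder(h = 41, r = 66);


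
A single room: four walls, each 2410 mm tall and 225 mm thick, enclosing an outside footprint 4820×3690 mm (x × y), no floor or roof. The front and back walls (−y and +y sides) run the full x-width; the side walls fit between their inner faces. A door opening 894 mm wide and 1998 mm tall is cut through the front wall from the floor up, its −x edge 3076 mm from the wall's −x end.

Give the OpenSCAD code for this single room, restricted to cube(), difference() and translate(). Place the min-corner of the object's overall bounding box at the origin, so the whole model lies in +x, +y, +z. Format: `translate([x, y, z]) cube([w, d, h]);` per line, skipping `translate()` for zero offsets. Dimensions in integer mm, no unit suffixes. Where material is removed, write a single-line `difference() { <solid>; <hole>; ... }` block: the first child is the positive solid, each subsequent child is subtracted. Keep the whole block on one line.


difference() { cube([4820, 225, 2410]); translate([3076, 0, 0]) cube([894, 225, 1998]); }
translate([0, 3465, 0]) cube([4820, 225, 2410]);
translate([0, 225, 0]) cube([225, 3240, 2410]);
translate([4595, 225, 0]) cube([225, 3240, 2410]);


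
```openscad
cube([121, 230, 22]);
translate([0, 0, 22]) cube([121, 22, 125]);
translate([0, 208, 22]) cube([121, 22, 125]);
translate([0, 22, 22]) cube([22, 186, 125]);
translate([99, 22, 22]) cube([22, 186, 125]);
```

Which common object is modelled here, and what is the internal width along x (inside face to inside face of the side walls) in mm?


An open box. The internal width is 77 mm.

A 121×230 base slab with four walls standing on it — an open box. The base is 121 mm wide and the walls are 22 mm thick, so the internal width is 121 − 2 × 22 = 77 mm.


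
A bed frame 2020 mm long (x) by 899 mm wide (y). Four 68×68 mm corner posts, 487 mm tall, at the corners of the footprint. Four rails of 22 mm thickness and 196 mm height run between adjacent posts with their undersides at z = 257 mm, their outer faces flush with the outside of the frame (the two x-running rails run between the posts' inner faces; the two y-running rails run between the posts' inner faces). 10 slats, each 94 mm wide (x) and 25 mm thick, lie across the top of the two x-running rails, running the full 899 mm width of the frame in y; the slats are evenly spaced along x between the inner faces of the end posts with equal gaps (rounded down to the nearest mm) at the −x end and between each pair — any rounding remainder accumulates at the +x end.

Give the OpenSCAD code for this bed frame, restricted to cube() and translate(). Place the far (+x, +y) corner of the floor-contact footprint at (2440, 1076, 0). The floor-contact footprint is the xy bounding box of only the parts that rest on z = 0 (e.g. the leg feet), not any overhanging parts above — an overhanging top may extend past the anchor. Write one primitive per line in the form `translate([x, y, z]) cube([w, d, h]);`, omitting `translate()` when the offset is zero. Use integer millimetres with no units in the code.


translate([420, 177, 0]) cube([68, 68, 487]);
translate([420, 1008, 0]) cube([68, 68, 487]);
translate([2372, 177, 0]) cube([68, 68, 487]);
translate([2372, 1008, 0]) cube([68, 68, 487]);
translate([488, 177, 257]) cube([1884, 22, 196]);
translate([488, 1054, 257]) cube([1884, 22, 196]);
translate([420, 245, 257]) cube([22, 763, 196]);
translate([2418, 245, 257]) cube([22, 763, 196]);
translate([573, 177, 453]) cube([94, 899, 25]);
translate([752, 177, 453]) cube([94, 899, 25]);
translate([931, 177, 453]) cube([94, 899, 25]);
translate([1110, 177, 453]) cube([94, 899, 25]);
translate([1289, 177, 453]) cube([94, 899, 25]);
translate([1468, 177, 453]) cube([94, 899, 25]);
translate([1647, 177, 453]) cube([94, 899, 25]);
translate([1826, 177, 453]) cube([94, 899, 25]);
translate([2005, 177, 453]) cube([94, 899, 25]);
translate([2184, 177, 453]) cube([94, 899, 25]);


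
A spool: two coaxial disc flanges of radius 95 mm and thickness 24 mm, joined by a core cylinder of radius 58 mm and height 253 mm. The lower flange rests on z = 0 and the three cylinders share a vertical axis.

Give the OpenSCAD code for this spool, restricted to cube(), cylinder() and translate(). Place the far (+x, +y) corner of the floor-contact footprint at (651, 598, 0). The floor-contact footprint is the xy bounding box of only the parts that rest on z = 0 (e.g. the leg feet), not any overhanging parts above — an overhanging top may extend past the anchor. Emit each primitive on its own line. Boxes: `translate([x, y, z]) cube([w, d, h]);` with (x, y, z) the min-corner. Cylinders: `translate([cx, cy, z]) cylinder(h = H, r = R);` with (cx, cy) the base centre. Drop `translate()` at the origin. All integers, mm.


translate([556, 503, 0]) cylinder(h = 24, r = 95);
translate([556, 503, 24]) cylinder(h = 253, r = 58);
translate([556, 503, 277]) cylinder(h = 24, r = 95);


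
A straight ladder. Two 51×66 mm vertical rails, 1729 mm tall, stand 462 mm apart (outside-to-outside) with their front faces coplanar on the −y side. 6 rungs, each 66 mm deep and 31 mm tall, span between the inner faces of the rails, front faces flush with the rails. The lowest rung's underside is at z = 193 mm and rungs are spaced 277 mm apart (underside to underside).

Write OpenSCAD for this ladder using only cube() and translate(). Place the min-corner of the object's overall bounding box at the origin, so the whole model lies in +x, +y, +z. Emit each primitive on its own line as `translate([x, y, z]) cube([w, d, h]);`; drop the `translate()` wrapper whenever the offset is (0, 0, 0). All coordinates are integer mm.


cube([51, 66, 1729]);
translate([411, 0, 0]) cube([51, 66, 1729]);
translate([51, 0, 193]) cube([360, 66, 31]);
translate([51, 0, 470]) cube([360, 66, 31]);
translate([51, 0, 747]) cube([360, 66, 31]);
translate([51, 0, 1024]) cube([360, 66, 31]);
translate([51, 0, 1301]) cube([360, 66, 31]);
translate([51, 0, 1578]) cube([360, 66, 31]);


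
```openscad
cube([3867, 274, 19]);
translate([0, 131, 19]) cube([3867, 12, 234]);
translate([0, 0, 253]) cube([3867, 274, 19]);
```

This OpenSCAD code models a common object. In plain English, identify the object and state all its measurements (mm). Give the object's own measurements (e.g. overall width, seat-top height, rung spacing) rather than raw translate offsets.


An I-beam lying along x, 3867 mm long. Overall section height 272 mm. Two flanges 274 mm wide (y) and 19 mm thick, one on the floor and one at the top; a web 12 mm thick runs between them, centred on the flange width.


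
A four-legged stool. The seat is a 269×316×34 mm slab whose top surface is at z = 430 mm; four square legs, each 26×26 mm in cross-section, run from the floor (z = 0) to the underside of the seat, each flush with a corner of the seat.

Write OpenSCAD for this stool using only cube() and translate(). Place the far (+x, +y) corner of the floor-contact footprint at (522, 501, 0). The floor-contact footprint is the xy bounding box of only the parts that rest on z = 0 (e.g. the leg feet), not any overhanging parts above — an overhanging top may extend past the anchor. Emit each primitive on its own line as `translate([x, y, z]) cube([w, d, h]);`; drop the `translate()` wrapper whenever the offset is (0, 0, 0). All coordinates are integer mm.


translate([253, 185, 396]) cube([269, 316, 34]);
translate([253, 185, 0]) cube([26, 26, 396]);
translate([496, 185, 0]) cube([26, 26, 396]);
translate([253, 475, 0]) cube([26, 26, 396]);
translate([496, 475, 0]) cube([26, 26, 396]);


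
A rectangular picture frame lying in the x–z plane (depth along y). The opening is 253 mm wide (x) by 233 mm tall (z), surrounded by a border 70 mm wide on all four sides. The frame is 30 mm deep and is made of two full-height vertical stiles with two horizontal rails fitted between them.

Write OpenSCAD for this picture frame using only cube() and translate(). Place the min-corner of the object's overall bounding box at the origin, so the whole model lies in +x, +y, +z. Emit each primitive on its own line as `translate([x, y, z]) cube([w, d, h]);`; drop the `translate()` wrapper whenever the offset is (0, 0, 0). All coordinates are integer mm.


cube([70, 30, 373]);
translate([323, 0, 0]) cube([70, 30, 373]);
translate([70, 0, 0]) cube([253, 30, 70]);
translate([70, 0, 303]) cube([253, 30, 70]);


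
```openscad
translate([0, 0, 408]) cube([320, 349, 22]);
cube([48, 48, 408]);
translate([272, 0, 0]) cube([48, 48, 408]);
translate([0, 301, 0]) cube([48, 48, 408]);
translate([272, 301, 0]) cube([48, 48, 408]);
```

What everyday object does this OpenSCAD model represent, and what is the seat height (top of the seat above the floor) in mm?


A stool. The seat height is 430 mm.

A 320×349×22 slab at z = 408 on four corner posts — a stool. The seat top is 408 + 22 = 430 mm.


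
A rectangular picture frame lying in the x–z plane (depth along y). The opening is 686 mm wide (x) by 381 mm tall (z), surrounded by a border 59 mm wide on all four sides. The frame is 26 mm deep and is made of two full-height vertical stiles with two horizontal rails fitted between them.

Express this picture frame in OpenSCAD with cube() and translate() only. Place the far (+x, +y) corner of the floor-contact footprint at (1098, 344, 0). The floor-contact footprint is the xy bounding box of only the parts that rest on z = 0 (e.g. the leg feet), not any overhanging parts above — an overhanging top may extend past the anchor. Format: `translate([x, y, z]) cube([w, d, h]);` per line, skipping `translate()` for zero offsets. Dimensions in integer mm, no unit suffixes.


translate([294, 318, 0]) cube([59, 26, 499]);
translate([1039, 318, 0]) cube([59, 26, 499]);
translate([353, 318, 0]) cube([686, 26, 59]);
translate([353, 318, 440]) cube([686, 26, 59]);


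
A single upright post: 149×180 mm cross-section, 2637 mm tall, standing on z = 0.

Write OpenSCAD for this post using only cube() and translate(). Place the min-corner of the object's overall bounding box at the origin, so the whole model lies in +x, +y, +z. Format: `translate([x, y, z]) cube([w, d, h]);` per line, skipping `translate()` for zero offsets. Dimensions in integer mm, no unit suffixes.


cube([149, 180, 2637]);


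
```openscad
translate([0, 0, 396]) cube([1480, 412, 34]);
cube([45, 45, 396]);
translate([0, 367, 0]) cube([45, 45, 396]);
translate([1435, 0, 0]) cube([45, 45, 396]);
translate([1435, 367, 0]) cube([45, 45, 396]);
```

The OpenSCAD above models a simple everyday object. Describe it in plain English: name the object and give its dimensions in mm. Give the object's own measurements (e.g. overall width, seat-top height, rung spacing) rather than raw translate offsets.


A bench: a 1480×412 mm seat slab, 34 mm thick, top at z = 430 mm, on four 45×45 mm square legs flush with the seat corners and standing on z = 0.


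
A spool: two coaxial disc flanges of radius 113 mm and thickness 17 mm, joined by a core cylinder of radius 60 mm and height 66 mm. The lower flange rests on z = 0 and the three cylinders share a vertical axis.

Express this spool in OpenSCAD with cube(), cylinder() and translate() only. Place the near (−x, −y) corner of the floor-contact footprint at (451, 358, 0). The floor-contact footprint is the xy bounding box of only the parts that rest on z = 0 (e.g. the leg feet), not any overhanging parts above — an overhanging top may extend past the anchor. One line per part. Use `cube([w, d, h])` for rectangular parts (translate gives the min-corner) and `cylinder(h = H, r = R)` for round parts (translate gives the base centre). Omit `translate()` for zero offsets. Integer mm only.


translate([564, 471, 0]) cylinder(h = 17, r = 113);
translate([564, 471, 17]) cylinder(h = 66, r = 60);
translate([564, 471, 83]) cylinder(h = 17, r = 113);


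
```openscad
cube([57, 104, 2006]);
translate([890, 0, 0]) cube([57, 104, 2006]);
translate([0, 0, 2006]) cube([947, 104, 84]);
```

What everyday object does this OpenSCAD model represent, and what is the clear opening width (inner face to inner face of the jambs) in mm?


A door frame. The clear opening width is 833 mm.

Two 2006 mm tall posts with a header on top — a door frame. The left jamb is 57 mm wide at x = 0; the right jamb starts at x = 890. The clear opening is 890 − 57 = 833 mm.


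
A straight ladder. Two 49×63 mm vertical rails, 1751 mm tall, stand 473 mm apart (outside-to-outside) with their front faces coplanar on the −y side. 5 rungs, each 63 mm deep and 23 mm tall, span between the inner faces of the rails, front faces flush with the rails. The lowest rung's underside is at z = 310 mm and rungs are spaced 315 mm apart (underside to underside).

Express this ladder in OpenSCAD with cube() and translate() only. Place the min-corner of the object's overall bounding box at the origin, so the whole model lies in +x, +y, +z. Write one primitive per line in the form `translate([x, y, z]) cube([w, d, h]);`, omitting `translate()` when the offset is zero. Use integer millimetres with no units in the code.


cube([49, 63, 1751]);
translate([424, 0, 0]) cube([49, 63, 1751]);
translate([49, 0, 310]) cube([375, 63, 23]);
translate([49, 0, 625]) cube([375, 63, 23]);
translate([49, 0, 940]) cube([375, 63, 23]);
translate([49, 0, 1255]) cube([375, 63, 23]);
translate([49, 0, 1570]) cube([375, 63, 23]);


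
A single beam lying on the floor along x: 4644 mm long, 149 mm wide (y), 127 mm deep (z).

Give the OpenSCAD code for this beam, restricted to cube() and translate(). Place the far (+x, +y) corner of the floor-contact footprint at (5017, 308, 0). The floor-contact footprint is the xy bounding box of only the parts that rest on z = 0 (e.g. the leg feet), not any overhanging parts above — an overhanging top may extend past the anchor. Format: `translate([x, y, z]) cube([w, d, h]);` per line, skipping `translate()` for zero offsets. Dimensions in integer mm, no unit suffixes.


translate([373, 159, 0]) cube([4644, 149, 127]);


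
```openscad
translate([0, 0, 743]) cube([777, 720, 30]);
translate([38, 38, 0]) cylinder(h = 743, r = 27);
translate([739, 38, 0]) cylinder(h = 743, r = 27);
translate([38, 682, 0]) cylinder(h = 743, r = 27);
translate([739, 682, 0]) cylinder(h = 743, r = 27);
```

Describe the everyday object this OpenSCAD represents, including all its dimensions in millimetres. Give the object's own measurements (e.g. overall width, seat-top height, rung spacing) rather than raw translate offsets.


A rectangular dining table. The top is 777×720×30 mm with its upper surface at z = 773 mm. It stands on four round legs of 54 mm diameter, each leg's bounding box inset 11 mm from the nearest pair of top edges, running from the floor to the underside of the top.


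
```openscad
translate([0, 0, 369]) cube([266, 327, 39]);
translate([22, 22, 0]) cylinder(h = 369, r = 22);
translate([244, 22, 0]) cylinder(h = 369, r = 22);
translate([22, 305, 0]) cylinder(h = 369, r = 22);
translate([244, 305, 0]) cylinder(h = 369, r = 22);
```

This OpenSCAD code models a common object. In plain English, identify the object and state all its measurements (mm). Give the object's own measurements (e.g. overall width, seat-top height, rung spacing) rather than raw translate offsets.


A simple wooden stool: a rectangular seat 266 mm (x) by 327 mm (y), 39 mm thick, top face at z = 408 mm, on four round legs, each 44 mm in diameter. The legs rest on z = 0, each leg's axis is inset half a diameter from the nearest pair of seat edges (so the leg's bounding box is flush with the corner).


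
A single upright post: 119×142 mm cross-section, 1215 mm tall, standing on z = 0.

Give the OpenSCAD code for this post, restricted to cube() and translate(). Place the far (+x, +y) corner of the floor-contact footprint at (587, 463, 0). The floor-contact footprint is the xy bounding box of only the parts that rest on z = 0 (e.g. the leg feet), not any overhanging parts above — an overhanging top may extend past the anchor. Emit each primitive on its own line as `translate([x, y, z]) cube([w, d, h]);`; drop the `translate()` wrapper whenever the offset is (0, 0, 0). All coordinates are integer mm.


translate([468, 321, 0]) cube([119, 142, 1215]);


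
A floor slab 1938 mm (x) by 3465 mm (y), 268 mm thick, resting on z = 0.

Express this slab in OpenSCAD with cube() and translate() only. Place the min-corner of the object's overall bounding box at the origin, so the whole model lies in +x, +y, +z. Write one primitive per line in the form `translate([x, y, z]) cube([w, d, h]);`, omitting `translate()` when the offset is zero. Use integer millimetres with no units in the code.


cube([1938, 3465, 268]);


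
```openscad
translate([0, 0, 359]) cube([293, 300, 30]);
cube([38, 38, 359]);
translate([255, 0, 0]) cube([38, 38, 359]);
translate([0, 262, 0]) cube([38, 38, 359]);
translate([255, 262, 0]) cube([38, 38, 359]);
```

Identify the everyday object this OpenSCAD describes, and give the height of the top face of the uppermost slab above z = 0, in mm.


A stool. The seat height is 389 mm.

A 293×300×30 slab at z = 359 on four corner posts — a stool. The seat top is 359 + 30 = 389 mm.


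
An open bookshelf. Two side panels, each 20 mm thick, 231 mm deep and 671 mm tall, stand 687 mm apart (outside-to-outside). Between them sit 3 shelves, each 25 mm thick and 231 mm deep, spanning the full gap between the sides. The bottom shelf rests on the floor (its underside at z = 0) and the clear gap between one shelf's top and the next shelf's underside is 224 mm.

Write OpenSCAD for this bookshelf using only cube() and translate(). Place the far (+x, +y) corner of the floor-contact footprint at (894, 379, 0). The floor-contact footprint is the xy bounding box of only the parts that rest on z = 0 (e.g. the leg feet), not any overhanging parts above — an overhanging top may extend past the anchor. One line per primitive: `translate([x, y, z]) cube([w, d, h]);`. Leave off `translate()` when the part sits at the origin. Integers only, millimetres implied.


translate([207, 148, 0]) cube([20, 231, 671]);
translate([874, 148, 0]) cube([20, 231, 671]);
translate([227, 148, 0]) cube([647, 231, 25]);
translate([227, 148, 249]) cube([647, 231, 25]);
translate([227, 148, 498]) cube([647, 231, 25]);


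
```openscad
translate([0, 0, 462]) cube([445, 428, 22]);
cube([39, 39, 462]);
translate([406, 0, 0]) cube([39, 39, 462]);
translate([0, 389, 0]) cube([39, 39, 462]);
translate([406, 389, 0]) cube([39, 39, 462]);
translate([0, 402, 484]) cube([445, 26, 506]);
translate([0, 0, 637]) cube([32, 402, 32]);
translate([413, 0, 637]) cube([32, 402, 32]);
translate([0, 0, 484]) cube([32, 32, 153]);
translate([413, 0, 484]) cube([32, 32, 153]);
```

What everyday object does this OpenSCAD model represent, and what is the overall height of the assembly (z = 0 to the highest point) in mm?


A chair. The overall height is 990 mm.

A slab on four corner posts with a tall panel at the back — a chair. The seat slab sits at z = 462 with thickness 22, and the 506 mm backrest starts at the seat top, so the overall height is 462 + 22 + 506 = 990 mm.


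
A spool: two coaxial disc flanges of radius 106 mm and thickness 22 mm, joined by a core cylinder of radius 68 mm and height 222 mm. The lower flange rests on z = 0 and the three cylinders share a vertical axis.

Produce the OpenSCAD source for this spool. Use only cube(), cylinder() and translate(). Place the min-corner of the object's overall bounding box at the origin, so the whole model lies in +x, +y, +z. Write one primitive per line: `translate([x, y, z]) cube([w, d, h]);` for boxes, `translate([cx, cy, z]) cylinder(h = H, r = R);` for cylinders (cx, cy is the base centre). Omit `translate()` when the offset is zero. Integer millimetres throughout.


translate([106, 106, 0]) cylinder(h = 22, r = 106);
translate([106, 106, 22]) cylinder(h = 222, r = 68);
translate([106, 106, 244]) cylinder(h = 22, r = 106);


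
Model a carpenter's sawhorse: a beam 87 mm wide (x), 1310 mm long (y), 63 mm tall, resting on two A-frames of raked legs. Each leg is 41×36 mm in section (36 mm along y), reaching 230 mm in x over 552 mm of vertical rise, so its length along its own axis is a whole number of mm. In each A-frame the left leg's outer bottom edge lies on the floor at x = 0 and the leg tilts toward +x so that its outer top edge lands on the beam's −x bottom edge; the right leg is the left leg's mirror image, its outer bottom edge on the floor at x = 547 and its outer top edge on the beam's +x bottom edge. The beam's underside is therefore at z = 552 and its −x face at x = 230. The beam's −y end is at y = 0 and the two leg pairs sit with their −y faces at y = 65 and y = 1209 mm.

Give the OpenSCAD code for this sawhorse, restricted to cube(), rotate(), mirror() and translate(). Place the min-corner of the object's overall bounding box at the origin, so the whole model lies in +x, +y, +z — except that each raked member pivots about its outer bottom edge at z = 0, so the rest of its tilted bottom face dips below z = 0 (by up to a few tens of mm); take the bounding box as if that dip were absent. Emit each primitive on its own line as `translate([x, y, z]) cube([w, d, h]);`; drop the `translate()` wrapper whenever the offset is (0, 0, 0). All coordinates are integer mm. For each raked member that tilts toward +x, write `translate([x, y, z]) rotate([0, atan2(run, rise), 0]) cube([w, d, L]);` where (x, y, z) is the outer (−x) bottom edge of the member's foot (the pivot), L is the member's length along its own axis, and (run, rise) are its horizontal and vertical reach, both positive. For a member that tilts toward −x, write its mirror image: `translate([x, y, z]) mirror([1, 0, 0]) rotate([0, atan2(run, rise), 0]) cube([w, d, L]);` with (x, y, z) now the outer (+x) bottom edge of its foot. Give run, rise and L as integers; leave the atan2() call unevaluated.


// leg length = √(230² + 552²) = 598
// right-leg outer foot x = 2·230 + 87 = 547
// beam min-corner = (230, 0, 552)
translate([230, 0, 552]) cube([87, 1310, 63]);
translate([0, 65, 0]) rotate([0, atan2(230, 552), 0]) cube([41, 36, 598]);
translate([547, 65, 0]) mirror([1, 0, 0]) rotate([0, atan2(230, 552), 0]) cube([41, 36, 598]);
translate([0, 1209, 0]) rotate([0, atan2(230, 552), 0]) cube([41, 36, 598]);
translate([547, 1209, 0]) mirror([1, 0, 0]) rotate([0, atan2(230, 552), 0]) cube([41, 36, 598]);
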